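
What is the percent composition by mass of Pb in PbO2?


M(PbO2) = 1×207.2 + 2×16.0 = 239.20 g/mol
Mass of Pb = 1 × 207.2 = 207.20 g/mol
% Pb = 207.20/239.20 × 100 = 86.62%

86.62%


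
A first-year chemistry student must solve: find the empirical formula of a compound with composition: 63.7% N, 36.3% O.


Assume 100 g sample. Moles of each element:
  N: 63.7/14.01 = 4.547 mol
  O: 36.3/16.0 = 2.269 mol
Divide by smallest (2.269):
  N: 4.547/2.269 = 2.0
  O: 2.269/2.269 = 1.0
Empirical formula: N2O

N2O


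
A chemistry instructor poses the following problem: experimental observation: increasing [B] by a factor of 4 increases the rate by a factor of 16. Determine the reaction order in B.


rate ∝ [B]^n
4^n = 16 → n = 2
Order in B: 2

2


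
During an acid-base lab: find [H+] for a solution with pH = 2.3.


[H+] = 10^(-pH) = 10^(-2.3)
= 5.01×10^-3 M

5.01×10^-3 M


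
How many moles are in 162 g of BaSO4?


M(BaSO4) = 233.4 g/mol
n = mass/M = 162/233.4 = 0.6941 mol

0.6941 mol


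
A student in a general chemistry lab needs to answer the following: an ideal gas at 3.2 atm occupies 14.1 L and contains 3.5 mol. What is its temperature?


PV = nRT  (R = 0.08206 L·atm/(mol·K))
T = PV/(nR) = 3.2×14.1/(3.5×0.08206)
= 45.12/0.287210
= 157.10 K

157.10 K


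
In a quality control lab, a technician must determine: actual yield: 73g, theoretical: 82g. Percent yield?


% yield = actual/theoretical × 100
= 73/82 × 100
= 89.02%

89.02%


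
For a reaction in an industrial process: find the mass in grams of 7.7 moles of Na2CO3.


M(Na2CO3) = 105.99 g/mol
mass = n × M = 7.7 × 105.99 = 816.12 g

816.12 g


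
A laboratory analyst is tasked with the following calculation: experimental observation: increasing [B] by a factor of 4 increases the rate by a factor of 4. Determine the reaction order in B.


rate ∝ [B]^n
4^n = 4 → n = 1
Order in B: 1

1


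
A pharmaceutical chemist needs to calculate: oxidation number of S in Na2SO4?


2(+1) + x + 4(-2) = 0, so x = +6
Oxidation number: +6

+6


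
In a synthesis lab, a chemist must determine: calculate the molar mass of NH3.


M(NH3) = 1×14.01 + 3×1.008
= 14.01 + 3.02
= 17.03 g/mol

17.03 g/mol


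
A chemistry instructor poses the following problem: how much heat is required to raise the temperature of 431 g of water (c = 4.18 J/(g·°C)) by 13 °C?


q = mcΔT = 431 × 4.18 × 13
= 23420.54 J

23420.54 J


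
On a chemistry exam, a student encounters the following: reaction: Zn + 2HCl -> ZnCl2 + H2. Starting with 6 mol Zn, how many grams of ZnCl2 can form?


Mole ratio ZnCl2:Zn = 1:1
n(ZnCl2) = 6 × 1/1 = 6.000 mol
mass = 6.000 × 136.28 = 817.68 g

817.68 g


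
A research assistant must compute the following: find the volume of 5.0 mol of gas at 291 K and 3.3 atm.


PV = nRT  (R = 0.08206 L·atm/(mol·K))
V = nRT/P = 5.0×0.08206×291/3.3
= 36.181 L

36.181 L


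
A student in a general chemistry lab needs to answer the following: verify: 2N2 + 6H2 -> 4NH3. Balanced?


Equation: 2N2 + 6H2 -> 4NH3
Check atoms: H: 12=12, N: 4=4
Balanced

Yes, balanced


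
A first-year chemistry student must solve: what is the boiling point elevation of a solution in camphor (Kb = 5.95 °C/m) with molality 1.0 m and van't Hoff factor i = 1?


ΔTb = Kb × m × i
= 5.95 × 1.0 × 1
= 5.95 °C

5.95 °C


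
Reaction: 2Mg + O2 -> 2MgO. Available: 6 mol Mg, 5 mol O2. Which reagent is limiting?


Mole ratio available / coefficient:
  Mg: 6/2 = 3.000
  O2: 5/1 = 5.000
Smaller ratio is limiting.

Mg


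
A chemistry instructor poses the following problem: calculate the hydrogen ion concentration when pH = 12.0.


[H+] = 10^(-pH) = 10^(-12.0)
= 1.0×10^-12 M

1.0×10^-12 M


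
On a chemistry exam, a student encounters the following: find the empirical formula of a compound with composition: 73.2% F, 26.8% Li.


Assume 100 g sample. Moles of each element:
  F: 73.2/19.0 = 3.853 mol
  Li: 26.8/6.94 = 3.862 mol
Divide by smallest (3.853):
  F: 3.853/3.853 = 1.0
  Li: 3.862/3.853 = 1.0
Empirical formula: LiF

LiF


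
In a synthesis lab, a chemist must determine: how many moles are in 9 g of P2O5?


M(P2O5) = 141.94 g/mol
n = mass/M = 9/141.94 = 0.0634 mol

0.0634 mol


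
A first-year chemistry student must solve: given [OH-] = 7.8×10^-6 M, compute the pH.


pOH = -log10([OH-]) = -log10(7.8×10^-6)
= 6 - log10(7.8) = 5.11
pH = 14 - pOH = 14 - 5.11 = 8.89

8.89


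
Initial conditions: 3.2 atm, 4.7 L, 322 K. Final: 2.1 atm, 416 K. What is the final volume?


P1V1/T1 = P2V2/T2
V2 = P1V1T2/(T1P2)
= 3.2×4.7×416/(322×2.1)
= 9.253 L

9.253 L


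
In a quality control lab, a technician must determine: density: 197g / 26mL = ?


ρ = mass/volume
= 197/26
= 7.577 g/mL

7.577 g/mL


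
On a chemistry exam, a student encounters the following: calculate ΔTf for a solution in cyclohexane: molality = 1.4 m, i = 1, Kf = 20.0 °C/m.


ΔTf = Kf × m × i
= 20.0 × 1.4 × 1
= 28.0 °C

28.0 °C


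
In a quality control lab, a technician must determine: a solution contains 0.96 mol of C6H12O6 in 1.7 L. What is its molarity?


M = n/V = 0.96/1.7 = 0.565 mol/L

0.565 M


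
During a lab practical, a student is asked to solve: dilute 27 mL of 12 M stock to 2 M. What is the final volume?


C1V1 = C2V2
12 × 27 = 2 × V2
V2 = 324/2 = 162.0 mL

162.0 mL


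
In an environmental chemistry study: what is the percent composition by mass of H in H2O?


M(H2O) = 2×1.008 + 1×16.0 = 18.016 g/mol
Mass of H = 2 × 1.008 = 2.016 g/mol
% H = 2.016/18.016 × 100 = 11.19%

11.19%


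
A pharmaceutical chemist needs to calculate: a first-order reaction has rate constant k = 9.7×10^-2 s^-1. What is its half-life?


t½ = ln2/k = 0.693147/(9.7×10^-2 s^-1)
= 7.146 s

7.146 s


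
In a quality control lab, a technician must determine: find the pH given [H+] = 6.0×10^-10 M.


pH = -log10([H+]) = -log10(6.0×10^-10)
= 10 - log10(6.0)
= 10 - 0.78
= 9.22

9.22


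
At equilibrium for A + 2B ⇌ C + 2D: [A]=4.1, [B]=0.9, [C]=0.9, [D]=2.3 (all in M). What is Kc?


Kc = [C][D]^2/([A][B]^2)
= (0.9^1 × 2.3^2)/(4.1^1 × 0.9^2)
= 4.761/3.321
= 1.434

1.434


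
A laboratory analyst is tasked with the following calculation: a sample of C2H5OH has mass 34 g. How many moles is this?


M(C2H5OH) = 46.07 g/mol
n = mass/M = 34/46.07 = 0.738 mol

0.738 mol


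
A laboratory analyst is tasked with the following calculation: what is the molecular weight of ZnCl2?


M(ZnCl2) = 1×65.38 + 2×35.45
= 65.38 + 70.9
= 136.28 g/mol

136.28 g/mol


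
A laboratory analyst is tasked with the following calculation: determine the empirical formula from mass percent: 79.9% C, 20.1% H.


Assume 100 g sample. Moles of each element:
  C: 79.9/12.01 = 6.653 mol
  H: 20.1/1.008 = 19.94 mol
Divide by smallest (6.653):
  C: 6.653/6.653 = 1.0
  H: 19.94/6.653 = 3.0
Empirical formula: CH3

CH3


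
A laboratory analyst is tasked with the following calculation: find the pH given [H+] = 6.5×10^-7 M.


pH = -log10([H+]) = -log10(6.5×10^-7)
= 7 - log10(6.5)
= 7 - 0.81
= 6.19

6.19


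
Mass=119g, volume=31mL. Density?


ρ = mass/volume
= 119/31
= 3.839 g/mL

3.839 g/mL


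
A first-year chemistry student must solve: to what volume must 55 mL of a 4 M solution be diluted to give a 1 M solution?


C1V1 = C2V2
4 × 55 = 1 × V2
V2 = 220/1 = 220.0 mL

220.0 mL


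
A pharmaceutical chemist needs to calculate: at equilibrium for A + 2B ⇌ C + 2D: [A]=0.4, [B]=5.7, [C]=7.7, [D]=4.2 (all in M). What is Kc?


Kc = [C][D]^2/([A][B]^2)
= (7.7^1 × 4.2^2)/(0.4^1 × 5.7^2)
= 135.828/12.996
= 10.45

10.45


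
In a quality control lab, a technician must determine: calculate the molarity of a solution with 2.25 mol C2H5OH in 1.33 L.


M = n/V = 2.25/1.33 = 1.692 mol/L

1.692 M


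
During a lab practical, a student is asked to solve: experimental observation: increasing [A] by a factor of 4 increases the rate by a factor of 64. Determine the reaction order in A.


rate ∝ [A]^n
4^n = 64 → n = 3
Order in A: 3

3


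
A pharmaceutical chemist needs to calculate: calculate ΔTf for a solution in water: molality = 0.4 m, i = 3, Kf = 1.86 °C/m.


ΔTf = Kf × m × i
= 1.86 × 0.4 × 3
= 2.232 °C

2.232 °C


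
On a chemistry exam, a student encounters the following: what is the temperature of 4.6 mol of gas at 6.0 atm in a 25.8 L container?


PV = nRT  (R = 0.08206 L·atm/(mol·K))
T = PV/(nR) = 6.0×25.8/(4.6×0.08206)
= 154.80/0.377476
= 410.09 K

410.09 K


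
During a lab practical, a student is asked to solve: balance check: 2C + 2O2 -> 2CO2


Equation: 2C + 2O2 -> 2CO2
Check atoms: C: 2=2, O: 4=4
Balanced

Yes, balanced


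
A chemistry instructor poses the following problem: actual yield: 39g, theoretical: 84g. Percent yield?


% yield = actual/theoretical × 100
= 39/84 × 100
= 46.43%

46.43%


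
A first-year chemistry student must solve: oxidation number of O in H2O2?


Peroxide: O is -1
Oxidation number: -1

-1


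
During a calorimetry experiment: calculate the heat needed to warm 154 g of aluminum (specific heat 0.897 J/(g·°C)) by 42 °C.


q = mcΔT = 154 × 0.897 × 42
= 5801.80 J

5801.80 J


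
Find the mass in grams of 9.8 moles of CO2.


M(CO2) = 44.01 g/mol
mass = n × M = 9.8 × 44.01 = 431.30 g

431.30 g


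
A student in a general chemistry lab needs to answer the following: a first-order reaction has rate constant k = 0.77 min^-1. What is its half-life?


t½ = ln2/k = 0.693147/(0.77 min^-1)
= 0.9002 min

0.9002 min


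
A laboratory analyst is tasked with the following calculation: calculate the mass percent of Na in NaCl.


M(NaCl) = 1×22.99 + 1×35.45 = 58.44 g/mol
Mass of Na = 1 × 22.99 = 22.99 g/mol
% Na = 22.99/58.44 × 100 = 39.34%

39.34%


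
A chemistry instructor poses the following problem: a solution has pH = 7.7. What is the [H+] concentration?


[H+] = 10^(-pH) = 10^(-7.7)
= 2.0×10^-8 M

2.0×10^-8 M


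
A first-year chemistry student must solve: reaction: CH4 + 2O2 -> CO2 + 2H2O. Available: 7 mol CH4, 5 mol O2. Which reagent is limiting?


Mole ratio available / coefficient:
  CH4: 7/1 = 7.000
  O2: 5/2 = 2.500
Smaller ratio is limiting.

O2


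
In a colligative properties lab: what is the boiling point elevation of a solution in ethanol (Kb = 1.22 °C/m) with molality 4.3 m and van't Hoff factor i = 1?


ΔTb = Kb × m × i
= 1.22 × 4.3 × 1
= 5.246 °C

5.246 °C


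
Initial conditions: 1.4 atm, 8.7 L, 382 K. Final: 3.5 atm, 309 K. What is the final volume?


P1V1/T1 = P2V2/T2
V2 = P1V1T2/(T1P2)
= 1.4×8.7×309/(382×3.5)
= 2.815 L

2.815 L


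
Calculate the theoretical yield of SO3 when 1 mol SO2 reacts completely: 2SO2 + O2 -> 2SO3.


Mole ratio SO3:SO2 = 2:2
n(SO3) = 1 × 2/2 = 1.000 mol
mass = 1.000 × 80.07 = 80.07 g

80.07 g


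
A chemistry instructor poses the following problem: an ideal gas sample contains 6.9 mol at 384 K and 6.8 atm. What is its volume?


PV = nRT  (R = 0.08206 L·atm/(mol·K))
V = nRT/P = 6.9×0.08206×384/6.8
= 31.974 L

31.974 L


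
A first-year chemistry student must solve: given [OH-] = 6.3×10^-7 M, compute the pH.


pOH = -log10([OH-]) = -log10(6.3×10^-7)
= 7 - log10(6.3) = 6.2
pH = 14 - pOH = 14 - 6.2 = 7.8

7.8


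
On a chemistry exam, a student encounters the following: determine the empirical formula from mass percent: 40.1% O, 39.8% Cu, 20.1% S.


Assume 100 g sample. Moles of each element:
  O: 40.1/16.0 = 2.506 mol
  Cu: 39.8/63.55 = 0.626 mol
  S: 20.1/32.07 = 0.627 mol
Divide by smallest (0.626):
  O: 2.506/0.626 = 4.0
  Cu: 0.626/0.626 = 1.0
  S: 0.627/0.626 = 1.0
Empirical formula: CuSO4

CuSO4


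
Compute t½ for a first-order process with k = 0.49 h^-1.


t½ = ln2/k = 0.693147/(0.49 h^-1)
= 1.415 h

1.415 h


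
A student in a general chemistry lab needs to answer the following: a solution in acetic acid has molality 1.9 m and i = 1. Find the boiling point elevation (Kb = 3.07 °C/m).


ΔTb = Kb × m × i
= 3.07 × 1.9 × 1
= 5.833 °C

5.833 °C


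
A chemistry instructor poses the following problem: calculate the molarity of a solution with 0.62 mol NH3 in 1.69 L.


M = n/V = 0.62/1.69 = 0.367 mol/L

0.367 M


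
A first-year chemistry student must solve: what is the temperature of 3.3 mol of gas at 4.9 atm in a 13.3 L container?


PV = nRT  (R = 0.08206 L·atm/(mol·K))
T = PV/(nR) = 4.9×13.3/(3.3×0.08206)
= 65.17/0.270798
= 240.66 K

240.66 K


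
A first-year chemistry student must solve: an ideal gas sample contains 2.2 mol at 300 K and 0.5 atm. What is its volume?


PV = nRT  (R = 0.08206 L·atm/(mol·K))
V = nRT/P = 2.2×0.08206×300/0.5
= 108.319 L

108.319 L


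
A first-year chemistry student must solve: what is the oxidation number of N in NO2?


x + 2(-2) = 0, so x = +4
Oxidation number: +4

+4


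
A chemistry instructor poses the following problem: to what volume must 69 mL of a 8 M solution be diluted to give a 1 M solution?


C1V1 = C2V2
8 × 69 = 1 × V2
V2 = 552/1 = 552.0 mL

552.0 mL


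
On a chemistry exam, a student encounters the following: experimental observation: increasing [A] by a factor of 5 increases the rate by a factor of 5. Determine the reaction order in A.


rate ∝ [A]^n
5^n = 5 → n = 1
Order in A: 1

1


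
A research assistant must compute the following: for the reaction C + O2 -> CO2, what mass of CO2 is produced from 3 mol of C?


Mole ratio CO2:C = 1:1
n(CO2) = 3 × 1/1 = 3.000 mol
mass = 3.000 × 44.01 = 132.03 g

132.03 g


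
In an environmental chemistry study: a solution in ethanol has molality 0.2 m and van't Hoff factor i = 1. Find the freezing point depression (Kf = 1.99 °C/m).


ΔTf = Kf × m × i
= 1.99 × 0.2 × 1
= 0.398 °C

0.398 °C


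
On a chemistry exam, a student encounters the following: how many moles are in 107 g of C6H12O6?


M(C6H12O6) = 180.16 g/mol
n = mass/M = 107/180.16 = 0.5939 mol

0.5939 mol


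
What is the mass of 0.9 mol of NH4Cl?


M(NH4Cl) = 53.49 g/mol
mass = n × M = 0.9 × 53.49 = 48.14 g

48.14 g


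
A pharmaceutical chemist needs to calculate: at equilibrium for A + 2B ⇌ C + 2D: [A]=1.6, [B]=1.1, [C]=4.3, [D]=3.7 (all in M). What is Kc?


Kc = [C][D]^2/([A][B]^2)
= (4.3^1 × 3.7^2)/(1.6^1 × 1.1^2)
= 58.867/1.936
= 30.41

30.41


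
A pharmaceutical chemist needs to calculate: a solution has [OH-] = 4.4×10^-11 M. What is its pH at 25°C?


pOH = -log10([OH-]) = -log10(4.4×10^-11)
= 11 - log10(4.4) = 10.36
pH = 14 - pOH = 14 - 10.36 = 3.64

3.64


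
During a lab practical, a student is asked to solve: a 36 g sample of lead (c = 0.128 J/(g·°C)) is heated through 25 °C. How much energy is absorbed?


q = mcΔT = 36 × 0.128 × 25
= 115.20 J

115.20 J


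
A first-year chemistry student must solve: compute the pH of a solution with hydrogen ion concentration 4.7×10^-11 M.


pH = -log10([H+]) = -log10(4.7×10^-11)
= 11 - log10(4.7)
= 11 - 0.67
= 10.33

10.33


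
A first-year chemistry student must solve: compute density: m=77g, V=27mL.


ρ = mass/volume
= 77/27
= 2.852 g/mL

2.852 g/mL


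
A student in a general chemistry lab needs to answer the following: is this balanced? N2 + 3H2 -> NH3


Equation: N2 + 3H2 -> NH3
Check atoms: H: 6≠3, N: 2≠1
Not balanced

No, not balanced


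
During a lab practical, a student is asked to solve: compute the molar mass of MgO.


M(MgO) = 1×24.31 + 1×16.0
= 24.31 + 16.0
= 40.31 g/mol

40.31 g/mol


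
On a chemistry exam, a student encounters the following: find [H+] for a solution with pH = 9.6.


[H+] = 10^(-pH) = 10^(-9.6)
= 2.51×10^-10 M

2.51×10^-10 M


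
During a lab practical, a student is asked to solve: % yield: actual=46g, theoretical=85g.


% yield = actual/theoretical × 100
= 46/85 × 100
= 54.12%

54.12%


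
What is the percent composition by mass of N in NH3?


M(NH3) = 1×14.01 + 3×1.008 = 17.034 g/mol
Mass of N = 1 × 14.01 = 14.01 g/mol
% N = 14.01/17.034 × 100 = 82.25%

82.25%


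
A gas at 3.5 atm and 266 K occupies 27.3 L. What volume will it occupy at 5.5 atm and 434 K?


P1V1/T1 = P2V2/T2
V2 = P1V1T2/(T1P2)
= 3.5×27.3×434/(266×5.5)
= 28.345 L

28.345 L


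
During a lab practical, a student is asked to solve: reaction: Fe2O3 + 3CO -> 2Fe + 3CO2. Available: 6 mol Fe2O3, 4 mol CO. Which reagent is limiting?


Mole ratio available / coefficient:
  Fe2O3: 6/1 = 6.000
  CO: 4/3 = 1.333
Smaller ratio is limiting.

CO


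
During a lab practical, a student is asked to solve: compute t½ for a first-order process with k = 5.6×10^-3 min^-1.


t½ = ln2/k = 0.693147/(5.6×10^-3 min^-1)
= 123.8 min

123.8 min


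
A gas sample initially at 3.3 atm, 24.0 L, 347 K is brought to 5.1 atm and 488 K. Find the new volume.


P1V1/T1 = P2V2/T2
V2 = P1V1T2/(T1P2)
= 3.3×24.0×488/(347×5.1)
= 21.84 L

21.84 L


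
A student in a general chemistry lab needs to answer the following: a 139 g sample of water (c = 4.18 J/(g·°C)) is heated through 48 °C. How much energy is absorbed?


q = mcΔT = 139 × 4.18 × 48
= 27888.96 J

27888.96 J


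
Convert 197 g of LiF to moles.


M(LiF) = 25.94 g/mol
n = mass/M = 197/25.94 = 7.5944 mol

7.5944 mol


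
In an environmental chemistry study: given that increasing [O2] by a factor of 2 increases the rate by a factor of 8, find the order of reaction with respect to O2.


rate ∝ [O2]^n
2^n = 8 → n = 3
Order in O2: 3

3


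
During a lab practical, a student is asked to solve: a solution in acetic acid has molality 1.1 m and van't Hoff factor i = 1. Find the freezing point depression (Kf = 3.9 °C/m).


ΔTf = Kf × m × i
= 3.9 × 1.1 × 1
= 4.29 °C

4.29 °C


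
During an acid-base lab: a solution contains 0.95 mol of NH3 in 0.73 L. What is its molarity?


M = n/V = 0.95/0.73 = 1.301 mol/L

1.301 M


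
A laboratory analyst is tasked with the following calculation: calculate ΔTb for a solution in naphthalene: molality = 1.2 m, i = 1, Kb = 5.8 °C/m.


ΔTb = Kb × m × i
= 5.8 × 1.2 × 1
= 6.96 °C

6.96 °C


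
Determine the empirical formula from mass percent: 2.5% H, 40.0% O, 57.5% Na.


Assume 100 g sample. Moles of each element:
  H: 2.5/1.008 = 2.48 mol
  O: 40.0/16.0 = 2.5 mol
  Na: 57.5/22.99 = 2.501 mol
Divide by smallest (2.48):
  H: 2.48/2.48 = 1.0
  O: 2.5/2.48 = 1.01
  Na: 2.501/2.48 = 1.01
Empirical formula: NaOH

NaOH


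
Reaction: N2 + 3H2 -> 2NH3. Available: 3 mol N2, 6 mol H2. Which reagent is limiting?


Mole ratio available / coefficient:
  N2: 3/1 = 3.000
  H2: 6/3 = 2.000
Smaller ratio is limiting.

H2


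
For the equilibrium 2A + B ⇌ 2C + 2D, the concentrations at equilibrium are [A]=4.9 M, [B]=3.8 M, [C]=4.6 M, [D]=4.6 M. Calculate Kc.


Kc = [C]^2[D]^2/([A]^2[B])
= (4.6^2 × 4.6^2)/(4.9^2 × 3.8^1)
= 447.7456/91.238
= 4.907

4.907


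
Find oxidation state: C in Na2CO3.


2(+1) + x + 3(-2) = 0, so x = +4
Oxidation number: +4

+4


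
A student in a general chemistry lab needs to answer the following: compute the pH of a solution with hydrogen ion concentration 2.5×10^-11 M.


pH = -log10([H+]) = -log10(2.5×10^-11)
= 11 - log10(2.5)
= 11 - 0.4
= 10.6

10.6


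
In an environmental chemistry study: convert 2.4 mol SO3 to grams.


M(SO3) = 80.07 g/mol
mass = n × M = 2.4 × 80.07 = 192.17 g

192.17 g


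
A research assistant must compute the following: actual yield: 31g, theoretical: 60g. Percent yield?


% yield = actual/theoretical × 100
= 31/60 × 100
= 51.67%

51.67%


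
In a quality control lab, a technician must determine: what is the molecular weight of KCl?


M(KCl) = 1×39.1 + 1×35.45
= 39.1 + 35.45
= 74.55 g/mol

74.55 g/mol


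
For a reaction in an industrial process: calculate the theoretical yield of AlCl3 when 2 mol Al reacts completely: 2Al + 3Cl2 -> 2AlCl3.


Mole ratio AlCl3:Al = 2:2
n(AlCl3) = 2 × 2/2 = 2.000 mol
mass = 2.000 × 133.33 = 266.66 g

266.66 g


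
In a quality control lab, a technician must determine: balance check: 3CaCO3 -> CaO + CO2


Equation: 3CaCO3 -> CaO + CO2
Check atoms: C: 3≠1, Ca: 3≠1, O: 9≠3
Not balanced

No, not balanced


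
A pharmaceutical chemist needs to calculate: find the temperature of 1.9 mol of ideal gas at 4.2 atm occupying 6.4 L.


PV = nRT  (R = 0.08206 L·atm/(mol·K))
T = PV/(nR) = 4.2×6.4/(1.9×0.08206)
= 26.88/0.155914
= 172.40 K

172.40 K


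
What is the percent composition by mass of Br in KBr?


M(KBr) = 1×39.1 + 1×79.9 = 119.00 g/mol
Mass of Br = 1 × 79.9 = 79.90 g/mol
% Br = 79.90/119.00 × 100 = 67.14%

67.14%


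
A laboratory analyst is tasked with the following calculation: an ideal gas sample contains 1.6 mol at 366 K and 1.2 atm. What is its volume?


PV = nRT  (R = 0.08206 L·atm/(mol·K))
V = nRT/P = 1.6×0.08206×366/1.2
= 40.045 L

40.045 L


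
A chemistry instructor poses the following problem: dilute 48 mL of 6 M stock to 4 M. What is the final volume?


C1V1 = C2V2
6 × 48 = 4 × V2
V2 = 288/4 = 72.0 mL

72.0 mL


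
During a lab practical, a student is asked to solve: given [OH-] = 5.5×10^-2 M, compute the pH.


pOH = -log10([OH-]) = -log10(5.5×10^-2)
= 2 - log10(5.5) = 1.26
pH = 14 - pOH = 14 - 1.26 = 12.74

12.74


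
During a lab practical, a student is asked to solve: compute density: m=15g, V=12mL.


ρ = mass/volume
= 15/12
= 1.25 g/mL

1.25 g/mL


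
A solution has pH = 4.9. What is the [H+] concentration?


[H+] = 10^(-pH) = 10^(-4.9)
= 1.26×10^-5 M

1.26×10^-5 M


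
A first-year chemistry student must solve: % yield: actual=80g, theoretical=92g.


% yield = actual/theoretical × 100
= 80/92 × 100
= 86.96%

86.96%


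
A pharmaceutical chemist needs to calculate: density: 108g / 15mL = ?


ρ = mass/volume
= 108/15
= 7.2 g/mL

7.2 g/mL


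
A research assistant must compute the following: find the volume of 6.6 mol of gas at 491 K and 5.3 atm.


PV = nRT  (R = 0.08206 L·atm/(mol·K))
V = nRT/P = 6.6×0.08206×491/5.3
= 50.174 L

50.174 L


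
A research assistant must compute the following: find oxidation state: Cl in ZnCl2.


halide: -1
Oxidation number: -1

-1


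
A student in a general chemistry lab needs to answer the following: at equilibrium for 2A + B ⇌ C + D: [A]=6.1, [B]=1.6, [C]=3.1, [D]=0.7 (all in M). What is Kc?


Kc = [C][D]/([A]^2[B])
= (3.1^1 × 0.7^1)/(6.1^2 × 1.6^1)
= 2.17/59.536
= 0.03645

0.03645


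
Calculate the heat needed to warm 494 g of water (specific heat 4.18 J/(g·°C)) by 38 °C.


q = mcΔT = 494 × 4.18 × 38
= 78466.96 J

78466.96 J


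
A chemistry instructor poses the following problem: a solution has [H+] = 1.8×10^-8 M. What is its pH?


pH = -log10([H+]) = -log10(1.8×10^-8)
= 8 - log10(1.8)
= 8 - 0.26
= 7.74

7.74


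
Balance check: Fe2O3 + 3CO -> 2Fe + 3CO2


Equation: Fe2O3 + 3CO -> 2Fe + 3CO2
Check atoms: C: 3=3, Fe: 2=2, O: 6=6
Balanced

Yes, balanced


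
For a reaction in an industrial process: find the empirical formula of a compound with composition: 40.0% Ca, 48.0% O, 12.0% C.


Assume 100 g sample. Moles of each element:
  Ca: 40.0/40.08 = 0.998 mol
  O: 48.0/16.0 = 3.0 mol
  C: 12.0/12.01 = 0.999 mol
Divide by smallest (0.998):
  Ca: 0.998/0.998 = 1.0
  O: 3.0/0.998 = 3.01
  C: 0.999/0.998 = 1.0
Empirical formula: CaCO3

CaCO3


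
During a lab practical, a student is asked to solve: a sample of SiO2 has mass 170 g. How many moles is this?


M(SiO2) = 60.09 g/mol
n = mass/M = 170/60.09 = 2.8291 mol

2.8291 mol


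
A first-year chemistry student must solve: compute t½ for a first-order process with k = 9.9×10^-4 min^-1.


t½ = ln2/k = 0.693147/(9.9×10^-4 min^-1)
= 700.1 min

700.1 min


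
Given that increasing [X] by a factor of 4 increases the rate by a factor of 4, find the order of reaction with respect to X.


rate ∝ [X]^n
4^n = 4 → n = 1
Order in X: 1

1


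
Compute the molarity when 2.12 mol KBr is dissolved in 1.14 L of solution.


M = n/V = 2.12/1.14 = 1.860 mol/L

1.860 M


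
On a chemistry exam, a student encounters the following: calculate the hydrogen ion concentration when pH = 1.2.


[H+] = 10^(-pH) = 10^(-1.2)
= 6.31×10^-2 M

6.31×10^-2 M


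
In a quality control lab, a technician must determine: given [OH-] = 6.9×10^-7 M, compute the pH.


pOH = -log10([OH-]) = -log10(6.9×10^-7)
= 7 - log10(6.9) = 6.16
pH = 14 - pOH = 14 - 6.16 = 7.84

7.84


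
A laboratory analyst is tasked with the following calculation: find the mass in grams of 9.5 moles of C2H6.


M(C2H6) = 30.07 g/mol
mass = n × M = 9.5 × 30.07 = 285.67 g

285.67 g


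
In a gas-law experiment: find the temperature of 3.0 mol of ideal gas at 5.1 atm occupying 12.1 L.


PV = nRT  (R = 0.08206 L·atm/(mol·K))
T = PV/(nR) = 5.1×12.1/(3.0×0.08206)
= 61.71/0.246180
= 250.67 K

250.67 K


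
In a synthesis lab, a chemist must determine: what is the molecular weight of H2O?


M(H2O) = 2×1.008 + 1×16.0
= 2.02 + 16.0
= 18.02 g/mol

18.02 g/mol


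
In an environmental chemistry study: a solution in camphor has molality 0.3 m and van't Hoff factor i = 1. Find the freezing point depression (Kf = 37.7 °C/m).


ΔTf = Kf × m × i
= 37.7 × 0.3 × 1
= 11.31 °C

11.31 °C


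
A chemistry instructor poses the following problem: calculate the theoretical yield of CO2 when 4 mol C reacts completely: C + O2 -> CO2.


Mole ratio CO2:C = 1:1
n(CO2) = 4 × 1/1 = 4.000 mol
mass = 4.000 × 44.01 = 176.04 g

176.04 g


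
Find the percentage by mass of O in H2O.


M(H2O) = 2×1.008 + 1×16.0 = 18.016 g/mol
Mass of O = 1 × 16.0 = 16.00 g/mol
% O = 16.00/18.016 × 100 = 88.81%

88.81%


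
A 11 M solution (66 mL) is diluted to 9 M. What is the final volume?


C1V1 = C2V2
11 × 66 = 9 × V2
V2 = 726/9 = 80.67 mL

80.67 mL


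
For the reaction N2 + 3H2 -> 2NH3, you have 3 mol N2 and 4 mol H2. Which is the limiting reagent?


Mole ratio available / coefficient:
  N2: 3/1 = 3.000
  H2: 4/3 = 1.333
Smaller ratio is limiting.

H2


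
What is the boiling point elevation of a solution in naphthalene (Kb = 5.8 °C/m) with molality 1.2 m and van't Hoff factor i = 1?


ΔTb = Kb × m × i
= 5.8 × 1.2 × 1
= 6.96 °C

6.96 °C


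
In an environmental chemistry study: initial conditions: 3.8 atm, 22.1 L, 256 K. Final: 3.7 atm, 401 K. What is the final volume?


P1V1/T1 = P2V2/T2
V2 = P1V1T2/(T1P2)
= 3.8×22.1×401/(256×3.7)
= 35.553 L

35.553 L


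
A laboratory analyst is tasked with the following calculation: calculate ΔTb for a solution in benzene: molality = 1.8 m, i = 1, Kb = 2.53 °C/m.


ΔTb = Kb × m × i
= 2.53 × 1.8 × 1
= 4.554 °C

4.554 °C


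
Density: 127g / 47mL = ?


ρ = mass/volume
= 127/47
= 2.702 g/mL

2.702 g/mL


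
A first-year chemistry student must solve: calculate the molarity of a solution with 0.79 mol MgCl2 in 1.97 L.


M = n/V = 0.79/1.97 = 0.401 mol/L

0.401 M


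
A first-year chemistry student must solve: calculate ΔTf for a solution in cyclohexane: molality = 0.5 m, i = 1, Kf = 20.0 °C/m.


ΔTf = Kf × m × i
= 20.0 × 0.5 × 1
= 10.0 °C

10.0 °C


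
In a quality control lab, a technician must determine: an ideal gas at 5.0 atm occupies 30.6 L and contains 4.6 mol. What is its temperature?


PV = nRT  (R = 0.08206 L·atm/(mol·K))
T = PV/(nR) = 5.0×30.6/(4.6×0.08206)
= 153.00/0.377476
= 405.32 K

405.32 K


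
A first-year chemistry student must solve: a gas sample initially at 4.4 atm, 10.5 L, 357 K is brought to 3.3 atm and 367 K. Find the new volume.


P1V1/T1 = P2V2/T2
V2 = P1V1T2/(T1P2)
= 4.4×10.5×367/(357×3.3)
= 14.392 L

14.392 L


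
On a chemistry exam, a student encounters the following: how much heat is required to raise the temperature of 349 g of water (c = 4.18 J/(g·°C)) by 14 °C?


q = mcΔT = 349 × 4.18 × 14
= 20423.48 J

20423.48 J


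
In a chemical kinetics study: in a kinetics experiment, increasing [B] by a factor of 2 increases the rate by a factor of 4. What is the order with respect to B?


rate ∝ [B]^n
2^n = 4 → n = 2
Order in B: 2

2


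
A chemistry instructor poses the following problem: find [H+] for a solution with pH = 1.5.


[H+] = 10^(-pH) = 10^(-1.5)
= 3.16×10^-2 M

3.16×10^-2 M


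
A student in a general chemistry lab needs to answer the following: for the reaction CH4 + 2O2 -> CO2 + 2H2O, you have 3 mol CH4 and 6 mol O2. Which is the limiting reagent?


Mole ratio available / coefficient:
  CH4: 3/1 = 3.000
  O2: 6/2 = 3.000
Smaller ratio is limiting.

neither (stoichiometric); CH4 and O2 are fully consumed


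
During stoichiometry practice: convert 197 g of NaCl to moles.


M(NaCl) = 58.44 g/mol
n = mass/M = 197/58.44 = 3.371 mol

3.371 mol


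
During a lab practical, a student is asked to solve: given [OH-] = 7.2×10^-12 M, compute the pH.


pOH = -log10([OH-]) = -log10(7.2×10^-12)
= 12 - log10(7.2) = 11.14
pH = 14 - pOH = 14 - 11.14 = 2.86

2.86


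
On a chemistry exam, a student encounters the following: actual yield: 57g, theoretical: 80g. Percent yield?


% yield = actual/theoretical × 100
= 57/80 × 100
= 71.25%

71.25%


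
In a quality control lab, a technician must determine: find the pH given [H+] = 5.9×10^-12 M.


pH = -log10([H+]) = -log10(5.9×10^-12)
= 12 - log10(5.9)
= 12 - 0.77
= 11.23

11.23


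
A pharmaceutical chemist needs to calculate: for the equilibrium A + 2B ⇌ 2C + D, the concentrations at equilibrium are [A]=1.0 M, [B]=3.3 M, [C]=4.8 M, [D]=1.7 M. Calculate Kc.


Kc = [C]^2[D]/([A][B]^2)
= (4.8^2 × 1.7^1)/(1.0^1 × 3.3^2)
= 39.168/10.89
= 3.597

3.597


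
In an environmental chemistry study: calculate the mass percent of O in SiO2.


M(SiO2) = 1×28.09 + 2×16.0 = 60.09 g/mol
Mass of O = 2 × 16.0 = 32.00 g/mol
% O = 32.00/60.09 × 100 = 53.25%

53.25%


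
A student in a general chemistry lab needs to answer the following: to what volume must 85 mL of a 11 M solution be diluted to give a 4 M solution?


C1V1 = C2V2
11 × 85 = 4 × V2
V2 = 935/4 = 233.75 mL

233.75 mL


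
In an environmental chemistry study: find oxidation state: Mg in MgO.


Group 2 metal: +2
Oxidation number: +2

+2


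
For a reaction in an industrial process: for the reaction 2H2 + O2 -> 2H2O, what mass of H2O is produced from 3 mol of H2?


Mole ratio H2O:H2 = 2:2
n(H2O) = 3 × 2/2 = 3.000 mol
mass = 3.000 × 18.02 = 54.06 g

54.06 g


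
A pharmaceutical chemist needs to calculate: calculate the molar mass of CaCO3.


M(CaCO3) = 1×40.08 + 1×12.01 + 3×16.0
= 40.08 + 12.01 + 48.0
= 100.09 g/mol

100.09 g/mol


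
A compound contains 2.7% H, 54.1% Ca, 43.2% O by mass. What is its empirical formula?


Assume 100 g sample. Moles of each element:
  H: 2.7/1.008 = 2.679 mol
  Ca: 54.1/40.08 = 1.35 mol
  O: 43.2/16.0 = 2.7 mol
Divide by smallest (1.35):
  H: 2.679/1.35 = 1.98
  Ca: 1.35/1.35 = 1.0
  O: 2.7/1.35 = 2.0
Empirical formula: CaO2H2

CaO2H2


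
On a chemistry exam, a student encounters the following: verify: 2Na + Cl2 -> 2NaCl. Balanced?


Equation: 2Na + Cl2 -> 2NaCl
Check atoms: Cl: 2=2, Na: 2=2
Balanced

Yes, balanced


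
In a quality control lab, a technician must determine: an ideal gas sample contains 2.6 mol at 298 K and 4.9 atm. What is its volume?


PV = nRT  (R = 0.08206 L·atm/(mol·K))
V = nRT/P = 2.6×0.08206×298/4.9
= 12.976 L

12.976 L


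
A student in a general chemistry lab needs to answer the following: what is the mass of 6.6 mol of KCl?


M(KCl) = 74.55 g/mol
mass = n × M = 6.6 × 74.55 = 492.03 g

492.03 g


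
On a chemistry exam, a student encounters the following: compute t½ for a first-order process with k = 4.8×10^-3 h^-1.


t½ = ln2/k = 0.693147/(4.8×10^-3 h^-1)
= 144.4 h

144.4 h


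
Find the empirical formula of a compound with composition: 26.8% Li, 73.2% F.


Assume 100 g sample. Moles of each element:
  Li: 26.8/6.94 = 3.862 mol
  F: 73.2/19.0 = 3.853 mol
Divide by smallest (3.853):
  Li: 3.862/3.853 = 1.0
  F: 3.853/3.853 = 1.0
Empirical formula: LiF

LiF


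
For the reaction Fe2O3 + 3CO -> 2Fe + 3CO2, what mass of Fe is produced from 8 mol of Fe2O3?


Mole ratio Fe:Fe2O3 = 2:1
n(Fe) = 8 × 2/1 = 16.000 mol
mass = 16.000 × 55.85 = 893.6 g

893.6 g


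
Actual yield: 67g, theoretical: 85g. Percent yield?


% yield = actual/theoretical × 100
= 67/85 × 100
= 78.82%

78.82%


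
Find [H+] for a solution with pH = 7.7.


[H+] = 10^(-pH) = 10^(-7.7)
= 2.0×10^-8 M

2.0×10^-8 M


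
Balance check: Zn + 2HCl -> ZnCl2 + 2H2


Equation: Zn + 2HCl -> ZnCl2 + 2H2
Check atoms: Cl: 2=2, H: 2≠4, Zn: 1=1
Not balanced

No, not balanced


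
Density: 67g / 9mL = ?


ρ = mass/volume
= 67/9
= 7.444 g/mL

7.444 g/mL


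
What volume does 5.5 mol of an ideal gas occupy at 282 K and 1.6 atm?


PV = nRT  (R = 0.08206 L·atm/(mol·K))
V = nRT/P = 5.5×0.08206×282/1.6
= 79.547 L

79.547 L


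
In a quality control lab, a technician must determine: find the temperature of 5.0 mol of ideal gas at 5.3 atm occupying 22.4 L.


PV = nRT  (R = 0.08206 L·atm/(mol·K))
T = PV/(nR) = 5.3×22.4/(5.0×0.08206)
= 118.72/0.410300
= 289.35 K

289.35 K


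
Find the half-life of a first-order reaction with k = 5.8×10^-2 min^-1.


t½ = ln2/k = 0.693147/(5.8×10^-2 min^-1)
= 11.95 min

11.95 min


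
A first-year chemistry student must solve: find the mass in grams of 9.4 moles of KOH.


M(KOH) = 56.11 g/mol
mass = n × M = 9.4 × 56.11 = 527.43 g

527.43 g


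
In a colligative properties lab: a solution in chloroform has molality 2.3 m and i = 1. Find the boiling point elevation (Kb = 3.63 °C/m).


ΔTb = Kb × m × i
= 3.63 × 2.3 × 1
= 8.349 °C

8.349 °C


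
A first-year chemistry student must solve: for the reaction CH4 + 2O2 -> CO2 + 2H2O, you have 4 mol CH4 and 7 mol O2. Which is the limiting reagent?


Mole ratio available / coefficient:
  CH4: 4/1 = 4.000
  O2: 7/2 = 3.500
Smaller ratio is limiting.

O2


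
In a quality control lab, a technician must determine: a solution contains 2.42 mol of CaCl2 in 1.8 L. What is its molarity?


M = n/V = 2.42/1.8 = 1.344 mol/L

1.344 M


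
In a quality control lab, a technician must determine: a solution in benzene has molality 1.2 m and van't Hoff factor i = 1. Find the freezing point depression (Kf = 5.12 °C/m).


ΔTf = Kf × m × i
= 5.12 × 1.2 × 1
= 6.144 °C

6.144 °C


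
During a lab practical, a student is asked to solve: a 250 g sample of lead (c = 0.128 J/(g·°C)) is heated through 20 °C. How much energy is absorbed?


q = mcΔT = 250 × 0.128 × 20
= 640.00 J

640.00 J


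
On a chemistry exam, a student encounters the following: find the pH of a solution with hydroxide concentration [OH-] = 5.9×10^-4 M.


pOH = -log10([OH-]) = -log10(5.9×10^-4)
= 4 - log10(5.9) = 3.23
pH = 14 - pOH = 14 - 3.23 = 10.77

10.77


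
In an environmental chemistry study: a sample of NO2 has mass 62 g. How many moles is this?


M(NO2) = 46.01 g/mol
n = mass/M = 62/46.01 = 1.3475 mol

1.3475 mol


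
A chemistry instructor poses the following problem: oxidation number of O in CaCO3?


O is usually -2
Oxidation number: -2

-2


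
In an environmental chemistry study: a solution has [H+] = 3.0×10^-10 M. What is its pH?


pH = -log10([H+]) = -log10(3.0×10^-10)
= 10 - log10(3.0)
= 10 - 0.48
= 9.52

9.52


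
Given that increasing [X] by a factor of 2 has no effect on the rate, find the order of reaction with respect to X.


rate ∝ [X]^n
rate ∝ [X]^0
Order in X: 0

0


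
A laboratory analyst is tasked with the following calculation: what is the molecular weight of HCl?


M(HCl) = 1×1.008 + 1×35.45
= 1.01 + 35.45
= 36.46 g/mol

36.46 g/mol


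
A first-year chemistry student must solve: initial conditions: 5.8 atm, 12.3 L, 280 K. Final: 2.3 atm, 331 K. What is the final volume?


P1V1/T1 = P2V2/T2
V2 = P1V1T2/(T1P2)
= 5.8×12.3×331/(280×2.3)
= 36.667 L

36.667 L


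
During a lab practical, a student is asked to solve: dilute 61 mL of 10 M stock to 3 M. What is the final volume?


C1V1 = C2V2
10 × 61 = 3 × V2
V2 = 610/3 = 203.33 mL

203.33 mL


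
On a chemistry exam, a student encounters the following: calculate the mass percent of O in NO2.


M(NO2) = 1×14.01 + 2×16.0 = 46.01 g/mol
Mass of O = 2 × 16.0 = 32.00 g/mol
% O = 32.00/46.01 × 100 = 69.55%

69.55%


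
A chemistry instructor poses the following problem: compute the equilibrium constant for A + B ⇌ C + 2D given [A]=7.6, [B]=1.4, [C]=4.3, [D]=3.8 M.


Kc = [C][D]^2/([A][B])
= (4.3^1 × 3.8^2)/(7.6^1 × 1.4^1)
= 62.092/10.64
= 5.836

5.836


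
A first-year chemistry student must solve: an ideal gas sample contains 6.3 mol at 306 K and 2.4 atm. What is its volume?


PV = nRT  (R = 0.08206 L·atm/(mol·K))
V = nRT/P = 6.3×0.08206×306/2.4
= 65.915 L

65.915 L


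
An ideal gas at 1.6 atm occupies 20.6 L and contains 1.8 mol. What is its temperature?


PV = nRT  (R = 0.08206 L·atm/(mol·K))
T = PV/(nR) = 1.6×20.6/(1.8×0.08206)
= 32.96/0.147708
= 223.14 K

223.14 K


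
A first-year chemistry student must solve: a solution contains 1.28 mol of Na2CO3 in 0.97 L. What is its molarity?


M = n/V = 1.28/0.97 = 1.320 mol/L

1.320 M


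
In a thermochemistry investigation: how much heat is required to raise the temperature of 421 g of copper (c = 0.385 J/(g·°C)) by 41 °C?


q = mcΔT = 421 × 0.385 × 41
= 6645.49 J

6645.49 J


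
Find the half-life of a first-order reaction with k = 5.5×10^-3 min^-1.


t½ = ln2/k = 0.693147/(5.5×10^-3 min^-1)
= 126.0 min

126.0 min


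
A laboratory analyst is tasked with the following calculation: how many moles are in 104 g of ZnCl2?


M(ZnCl2) = 136.28 g/mol
n = mass/M = 104/136.28 = 0.7631 mol

0.7631 mol


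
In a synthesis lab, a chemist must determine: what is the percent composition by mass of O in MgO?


M(MgO) = 1×24.31 + 1×16.0 = 40.31 g/mol
Mass of O = 1 × 16.0 = 16.00 g/mol
% O = 16.00/40.31 × 100 = 39.69%

39.69%


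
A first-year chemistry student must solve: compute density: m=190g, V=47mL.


ρ = mass/volume
= 190/47
= 4.043 g/mL

4.043 g/mL


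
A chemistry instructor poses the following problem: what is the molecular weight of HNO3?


M(HNO3) = 1×1.008 + 1×14.01 + 3×16.0
= 1.01 + 14.01 + 48.0
= 63.02 g/mol

63.02 g/mol


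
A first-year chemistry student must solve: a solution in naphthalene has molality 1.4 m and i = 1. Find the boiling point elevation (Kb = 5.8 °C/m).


ΔTb = Kb × m × i
= 5.8 × 1.4 × 1
= 8.12 °C

8.12 °C


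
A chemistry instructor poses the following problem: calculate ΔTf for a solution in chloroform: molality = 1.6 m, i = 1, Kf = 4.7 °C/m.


ΔTf = Kf × m × i
= 4.7 × 1.6 × 1
= 7.52 °C

7.52 °C


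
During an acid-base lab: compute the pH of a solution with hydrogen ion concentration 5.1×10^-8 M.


pH = -log10([H+]) = -log10(5.1×10^-8)
= 8 - log10(5.1)
= 8 - 0.71
= 7.29

7.29


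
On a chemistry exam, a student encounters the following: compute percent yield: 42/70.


% yield = actual/theoretical × 100
= 42/70 × 100
= 60.0%

60.0%


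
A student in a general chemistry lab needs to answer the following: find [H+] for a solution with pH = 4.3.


[H+] = 10^(-pH) = 10^(-4.3)
= 5.01×10^-5 M

5.01×10^-5 M


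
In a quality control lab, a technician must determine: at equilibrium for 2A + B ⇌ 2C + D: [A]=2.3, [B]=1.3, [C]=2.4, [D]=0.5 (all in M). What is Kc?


Kc = [C]^2[D]/([A]^2[B])
= (2.4^2 × 0.5^1)/(2.3^2 × 1.3^1)
= 2.88/6.877
= 0.4188

0.4188
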